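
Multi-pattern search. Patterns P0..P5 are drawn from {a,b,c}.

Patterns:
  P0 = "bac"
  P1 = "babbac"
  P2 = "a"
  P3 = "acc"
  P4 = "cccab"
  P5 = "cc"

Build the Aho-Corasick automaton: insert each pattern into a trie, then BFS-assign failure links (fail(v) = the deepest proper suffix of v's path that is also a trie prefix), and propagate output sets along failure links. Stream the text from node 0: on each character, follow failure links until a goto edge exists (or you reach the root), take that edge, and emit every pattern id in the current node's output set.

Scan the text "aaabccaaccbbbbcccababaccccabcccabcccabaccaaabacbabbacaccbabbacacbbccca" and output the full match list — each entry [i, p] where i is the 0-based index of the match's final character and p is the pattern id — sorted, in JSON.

Construct AC machine:
Trie nodes:
  0='ε' goto a→8 b→1 c→11
  1='b' goto a→2
  2='ba' goto b→4 c→3
  3='bac' goto ·  [P0 ends]
  4='bab' goto b→5
  5='babb' goto a→6
  6='babba' goto c→7
  7='babbac' goto ·  [P1 ends]
  8='a' goto c→9  [P2 ends]
  9='ac' goto c→10
  10='acc' goto ·  [P3 ends]
  11='c' goto c→12
  12='cc' goto c→13  [P5 ends]
  13='ccc' goto a→14
  14='ccca' goto b→15
  15='cccab' goto ·  [P4 ends]

Failure links (BFS by depth):
  fail(1) 'b': from fail(0)=0 chase 'b': 0 ⇒ 0;  out=∅∪out(0)=∅
  fail(8) 'a': from fail(0)=0 chase 'a': 0 ⇒ 0;  out={2}∪out(0)={2}
  fail(11) 'c': from fail(0)=0 chase 'c': 0 ⇒ 0;  out=∅∪out(0)=∅
  fail(2) 'ba': from fail(1)=0 chase 'a': 0 ⇒ 8;  out=∅∪out(8)={2}
  fail(9) 'ac': from fail(8)=0 chase 'c': 0 ⇒ 11;  out=∅∪out(11)=∅
  fail(12) 'cc': from fail(11)=0 chase 'c': 0 ⇒ 11;  out={5}∪out(11)={5}
  fail(3) 'bac': from fail(2)=8 chase 'c': 8 ⇒ 9;  out={0}∪out(9)={0}
  fail(4) 'bab': from fail(2)=8 chase 'b': 8→0 ⇒ 1;  out=∅∪out(1)=∅
  fail(10) 'acc': from fail(9)=11 chase 'c': 11 ⇒ 12;  out={3}∪out(12)={3,5}
  fail(13) 'ccc': from fail(12)=11 chase 'c': 11 ⇒ 12;  out=∅∪out(12)={5}
  fail(5) 'babb': from fail(4)=1 chase 'b': 1→0 ⇒ 1;  out=∅∪out(1)=∅
  fail(14) 'ccca': from fail(13)=12 chase 'a': 12→11→0 ⇒ 8;  out=∅∪out(8)={2}
  fail(6) 'babba': from fail(5)=1 chase 'a': 1 ⇒ 2;  out=∅∪out(2)={2}
  fail(15) 'cccab': from fail(14)=8 chase 'b': 8→0 ⇒ 1;  out={4}∪out(1)={4}
  fail(7) 'babbac': from fail(6)=2 chase 'c': 2 ⇒ 3;  out={1}∪out(3)={0,1}

Run:
pos 0 'a': at 8  ** P2@[0:0]
pos 1 'a': at 8 ·f  ** P2@[1:1]
pos 2 'a': at 8 ·f  ** P2@[2:2]
pos 3 'b': at 1 ·f
pos 4 'c': at 11 ·f
pos 5 'c': at 12  ** P5@[4:5]
pos 6 'a': at 8 ·f  ** P2@[6:6]
pos 7 'a': at 8 ·f  ** P2@[7:7]
pos 8 'c': at 9
pos 9 'c': at 10  ** P3@[7:9],P5@[8:9]
pos 10 'b': at 1 ·f
pos 11 'b': at 1 ·f
pos 12 'b': at 1 ·f
pos 13 'b': at 1 ·f
pos 14 'c': at 11 ·f
pos 15 'c': at 12  ** P5@[14:15]
pos 16 'c': at 13  ** P5@[15:16]
pos 17 'a': at 14  ** P2@[17:17]
pos 18 'b': at 15  ** P4@[14:18]
pos 19 'a': at 2 ·f  ** P2@[19:19]
pos 20 'b': at 4
pos 21 'a': at 2 ·f  ** P2@[21:21]
pos 22 'c': at 3  ** P0@[20:22]
pos 23 'c': at 10 ·f  ** P3@[21:23],P5@[22:23]
pos 24 'c': at 13 ·f  ** P5@[23:24]
pos 25 'c': at 13 ·f  ** P5@[24:25]
pos 26 'a': at 14  ** P2@[26:26]
pos 27 'b': at 15  ** P4@[23:27]
pos 28 'c': at 11 ·f
pos 29 'c': at 12  ** P5@[28:29]
pos 30 'c': at 13  ** P5@[29:30]
pos 31 'a': at 14  ** P2@[31:31]
pos 32 'b': at 15  ** P4@[28:32]
pos 33 'c': at 11 ·f
pos 34 'c': at 12  ** P5@[33:34]
pos 35 'c': at 13  ** P5@[34:35]
pos 36 'a': at 14  ** P2@[36:36]
pos 37 'b': at 15  ** P4@[33:37]
pos 38 'a': at 2 ·f  ** P2@[38:38]
pos 39 'c': at 3  ** P0@[37:39]
pos 40 'c': at 10 ·f  ** P3@[38:40],P5@[39:40]
pos 41 'a': at 8 ·f  ** P2@[41:41]
pos 42 'a': at 8 ·f  ** P2@[42:42]
pos 43 'a': at 8 ·f  ** P2@[43:43]
pos 44 'b': at 1 ·f
pos 45 'a': at 2  ** P2@[45:45]
pos 46 'c': at 3  ** P0@[44:46]
pos 47 'b': at 1 ·f
pos 48 'a': at 2  ** P2@[48:48]
pos 49 'b': at 4
pos 50 'b': at 5
pos 51 'a': at 6  ** P2@[51:51]
pos 52 'c': at 7  ** P0@[50:52],P1@[47:52]
pos 53 'a': at 8 ·f  ** P2@[53:53]
pos 54 'c': at 9
pos 55 'c': at 10  ** P3@[53:55],P5@[54:55]
pos 56 'b': at 1 ·f
pos 57 'a': at 2  ** P2@[57:57]
pos 58 'b': at 4
pos 59 'b': at 5
pos 60 'a': at 6  ** P2@[60:60]
pos 61 'c': at 7  ** P0@[59:61],P1@[56:61]
pos 62 'a': at 8 ·f  ** P2@[62:62]
pos 63 'c': at 9
pos 64 'b': at 1 ·f
pos 65 'b': at 1 ·f
pos 66 'c': at 11 ·f
pos 67 'c': at 12  ** P5@[66:67]
pos 68 'c': at 13  ** P5@[67:68]
pos 69 'a': at 14  ** P2@[69:69]

Matches: [[0,2],[1,2],[2,2],[5,5],[6,2],[7,2],[9,3],[9,5],[15,5],[16,5],[17,2],[18,4],[19,2],[21,2],[22,0],[23,3],[23,5],[24,5],[25,5],[26,2],[27,4],[29,5],[30,5],[31,2],[32,4],[34,5],[35,5],[36,2],[37,4],[38,2],[39,0],[40,3],[40,5],[41,2],[42,2],[43,2],[45,2],[46,0],[48,2],[51,2],[52,0],[52,1],[53,2],[55,3],[55,5],[57,2],[60,2],[61,0],[61,1],[62,2],[67,5],[68,5],[69,2]]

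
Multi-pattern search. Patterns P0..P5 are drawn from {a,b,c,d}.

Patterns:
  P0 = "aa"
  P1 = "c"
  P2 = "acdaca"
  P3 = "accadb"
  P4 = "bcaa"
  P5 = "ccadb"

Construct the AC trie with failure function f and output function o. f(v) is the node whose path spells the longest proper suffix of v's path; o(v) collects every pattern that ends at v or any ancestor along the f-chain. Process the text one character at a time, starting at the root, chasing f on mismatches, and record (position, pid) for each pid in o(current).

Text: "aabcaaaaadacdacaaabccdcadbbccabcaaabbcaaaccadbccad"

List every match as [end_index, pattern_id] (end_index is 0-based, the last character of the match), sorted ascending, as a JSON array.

Build:
Trie nodes:
  n0 'ε': a→1 b→13 c→3
  n1 'a': a→2 c→4
  n2 'aa': ·  [P0 ends]
  n3 'c': c→17  [P1 ends]
  n4 'ac': c→9 d→5
  n5 'acd': a→6
  n6 'acda': c→7
  n7 'acdac': a→8
  n8 'acdaca': ·  [P2 ends]
  n9 'acc': a→10
  n10 'acca': d→11
  n11 'accad': b→12
  n12 'accadb': ·  [P3 ends]
  n13 'b': c→14
  n14 'bc': a→15
  n15 'bca': a→16
  n16 'bcaa': ·  [P4 ends]
  n17 'cc': a→18
  n18 'cca': d→19
  n19 'ccad': b→20
  n20 'ccadb': ·  [P5 ends]

BFS fail/out derivation:
  n1('a'): parent n0 fail=0; on 'a' 0 → fail=0;  out ∅∪∅=∅
  n3('c'): parent n0 fail=0; on 'c' 0 → fail=0;  out {1}∪∅={1}
  n13('b'): parent n0 fail=0; on 'b' 0 → fail=0;  out ∅∪∅=∅
  n2('aa'): parent n1 fail=0; on 'a' 0 → fail=1;  out {0}∪∅={0}
  n4('ac'): parent n1 fail=0; on 'c' 0 → fail=3;  out ∅∪{1}={1}
  n14('bc'): parent n13 fail=0; on 'c' 0 → fail=3;  out ∅∪{1}={1}
  n17('cc'): parent n3 fail=0; on 'c' 0 → fail=3;  out ∅∪{1}={1}
  n5('acd'): parent n4 fail=3; on 'd' 3→0 → fail=0;  out ∅∪∅=∅
  n9('acc'): parent n4 fail=3; on 'c' 3 → fail=17;  out ∅∪{1}={1}
  n15('bca'): parent n14 fail=3; on 'a' 3→0 → fail=1;  out ∅∪∅=∅
  n18('cca'): parent n17 fail=3; on 'a' 3→0 → fail=1;  out ∅∪∅=∅
  n6('acda'): parent n5 fail=0; on 'a' 0 → fail=1;  out ∅∪∅=∅
  n10('acca'): parent n9 fail=17; on 'a' 17 → fail=18;  out ∅∪∅=∅
  n16('bcaa'): parent n15 fail=1; on 'a' 1 → fail=2;  out {4}∪{0}={0,4}
  n19('ccad'): parent n18 fail=1; on 'd' 1→0 → fail=0;  out ∅∪∅=∅
  n7('acdac'): parent n6 fail=1; on 'c' 1 → fail=4;  out ∅∪{1}={1}
  n11('accad'): parent n10 fail=18; on 'd' 18 → fail=19;  out ∅∪∅=∅
  n20('ccadb'): parent n19 fail=0; on 'b' 0 → fail=13;  out {5}∪∅={5}
  n8('acdaca'): parent n7 fail=4; on 'a' 4→3→0 → fail=1;  out {2}∪∅={2}
  n12('accadb'): parent n11 fail=19; on 'b' 19 → fail=20;  out {3}∪{5}={3,5}

Run:
i=0 'a': node 0→1
i=1 'a': node 1→2  → match P0@[0:1]
i=2 'b': node 2→13 (fail-walked)
i=3 'c': node 13→14  → match P1@[3:3]
i=4 'a': node 14→15
i=5 'a': node 15→16  → match P0@[4:5],P4@[2:5]
i=6 'a': node 16→2 (fail-walked)  → match P0@[5:6]
i=7 'a': node 2→2 (fail-walked)  → match P0@[6:7]
i=8 'a': node 2→2 (fail-walked)  → match P0@[7:8]
i=9 'd': node 2→0 (fail-walked)
i=10 'a': node 0→1
i=11 'c': node 1→4  → match P1@[11:11]
i=12 'd': node 4→5
i=13 'a': node 5→6
i=14 'c': node 6→7  → match P1@[14:14]
i=15 'a': node 7→8  → match P2@[10:15]
i=16 'a': node 8→2 (fail-walked)  → match P0@[15:16]
i=17 'a': node 2→2 (fail-walked)  → match P0@[16:17]
i=18 'b': node 2→13 (fail-walked)
i=19 'c': node 13→14  → match P1@[19:19]
i=20 'c': node 14→17 (fail-walked)  → match P1@[20:20]
i=21 'd': node 17→0 (fail-walked)
i=22 'c': node 0→3  → match P1@[22:22]
i=23 'a': node 3→1 (fail-walked)
i=24 'd': node 1→0 (fail-walked)
i=25 'b': node 0→13
i=26 'b': node 13→13 (fail-walked)
i=27 'c': node 13→14  → match P1@[27:27]
i=28 'c': node 14→17 (fail-walked)  → match P1@[28:28]
i=29 'a': node 17→18
i=30 'b': node 18→13 (fail-walked)
i=31 'c': node 13→14  → match P1@[31:31]
i=32 'a': node 14→15
i=33 'a': node 15→16  → match P0@[32:33],P4@[30:33]
i=34 'a': node 16→2 (fail-walked)  → match P0@[33:34]
i=35 'b': node 2→13 (fail-walked)
i=36 'b': node 13→13 (fail-walked)
i=37 'c': node 13→14  → match P1@[37:37]
i=38 'a': node 14→15
i=39 'a': node 15→16  → match P0@[38:39],P4@[36:39]
i=40 'a': node 16→2 (fail-walked)  → match P0@[39:40]
i=41 'c': node 2→4 (fail-walked)  → match P1@[41:41]
i=42 'c': node 4→9  → match P1@[42:42]
i=43 'a': node 9→10
i=44 'd': node 10→11
i=45 'b': node 11→12  → match P3@[40:45],P5@[41:45]
i=46 'c': node 12→14 (fail-walked)  → match P1@[46:46]
i=47 'c': node 14→17 (fail-walked)  → match P1@[47:47]
i=48 'a': node 17→18
i=49 'd': node 18→19

Matches: [[1,0],[3,1],[5,0],[5,4],[6,0],[7,0],[8,0],[11,1],[14,1],[15,2],[16,0],[17,0],[19,1],[20,1],[22,1],[27,1],[28,1],[31,1],[33,0],[33,4],[34,0],[37,1],[39,0],[39,4],[40,0],[41,1],[42,1],[45,3],[45,5],[46,1],[47,1]]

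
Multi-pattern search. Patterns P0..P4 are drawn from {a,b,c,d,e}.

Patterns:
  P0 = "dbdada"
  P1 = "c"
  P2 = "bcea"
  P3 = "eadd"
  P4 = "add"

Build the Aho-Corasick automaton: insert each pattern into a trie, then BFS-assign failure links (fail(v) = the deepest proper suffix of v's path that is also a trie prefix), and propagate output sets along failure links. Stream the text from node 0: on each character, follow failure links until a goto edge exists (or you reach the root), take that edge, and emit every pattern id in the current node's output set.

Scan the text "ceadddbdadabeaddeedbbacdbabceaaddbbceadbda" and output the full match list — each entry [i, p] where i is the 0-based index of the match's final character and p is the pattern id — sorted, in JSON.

Build automaton:
Trie nodes:
  0='ε' goto a→16 b→8 c→7 d→1 e→12
  1='d' goto b→2
  2='db' goto d→3
  3='dbd' goto a→4
  4='dbda' goto d→5
  5='dbdad' goto a→6
  6='dbdada' goto ·  ←P0
  7='c' goto ·  ←P1
  8='b' goto c→9
  9='bc' goto e→10
  10='bce' goto a→11
  11='bcea' goto ·  ←P2
  12='e' goto a→13
  13='ea' goto d→14
  14='ead' goto d→15
  15='eadd' goto ·  ←P3
  16='a' goto d→17
  17='ad' goto d→18
  18='add' goto ·  ←P4

BFS fail/out derivation:
  n1('d'): parent n0 fail=0; on 'd' 0 → fail=0;  out ∅∪∅=∅
  n7('c'): parent n0 fail=0; on 'c' 0 → fail=0;  out {1}∪∅={1}
  n8('b'): parent n0 fail=0; on 'b' 0 → fail=0;  out ∅∪∅=∅
  n12('e'): parent n0 fail=0; on 'e' 0 → fail=0;  out ∅∪∅=∅
  n16('a'): parent n0 fail=0; on 'a' 0 → fail=0;  out ∅∪∅=∅
  n2('db'): parent n1 fail=0; on 'b' 0 → fail=8;  out ∅∪∅=∅
  n9('bc'): parent n8 fail=0; on 'c' 0 → fail=7;  out ∅∪{1}={1}
  n13('ea'): parent n12 fail=0; on 'a' 0 → fail=16;  out ∅∪∅=∅
  n17('ad'): parent n16 fail=0; on 'd' 0 → fail=1;  out ∅∪∅=∅
  n3('dbd'): parent n2 fail=8; on 'd' 8→0 → fail=1;  out ∅∪∅=∅
  n10('bce'): parent n9 fail=7; on 'e' 7→0 → fail=12;  out ∅∪∅=∅
  n14('ead'): parent n13 fail=16; on 'd' 16 → fail=17;  out ∅∪∅=∅
  n18('add'): parent n17 fail=1; on 'd' 1→0 → fail=1;  out {4}∪∅={4}
  n4('dbda'): parent n3 fail=1; on 'a' 1→0 → fail=16;  out ∅∪∅=∅
  n11('bcea'): parent n10 fail=12; on 'a' 12 → fail=13;  out {2}∪∅={2}
  n15('eadd'): parent n14 fail=17; on 'd' 17 → fail=18;  out {3}∪{4}={3,4}
  n5('dbdad'): parent n4 fail=16; on 'd' 16 → fail=17;  out ∅∪∅=∅
  n6('dbdada'): parent n5 fail=17; on 'a' 17→1→0 → fail=16;  out {0}∪∅={0}

Text stream:
[0] read 'c'  n0⇒n7  → match P1@[0:0]
[1] read 'e'  n7⇒n12 (via fail)
[2] read 'a'  n12⇒n13
[3] read 'd'  n13⇒n14
[4] read 'd'  n14⇒n15  → match P3@[1:4],P4@[2:4]
[5] read 'd'  n15⇒n1 (via fail)
[6] read 'b'  n1⇒n2
[7] read 'd'  n2⇒n3
[8] read 'a'  n3⇒n4
[9] read 'd'  n4⇒n5
[10] read 'a'  n5⇒n6  → match P0@[5:10]
[11] read 'b'  n6⇒n8 (via fail)
[12] read 'e'  n8⇒n12 (via fail)
[13] read 'a'  n12⇒n13
[14] read 'd'  n13⇒n14
[15] read 'd'  n14⇒n15  → match P3@[12:15],P4@[13:15]
[16] read 'e'  n15⇒n12 (via fail)
[17] read 'e'  n12⇒n12 (via fail)
[18] read 'd'  n12⇒n1 (via fail)
[19] read 'b'  n1⇒n2
[20] read 'b'  n2⇒n8 (via fail)
[21] read 'a'  n8⇒n16 (via fail)
[22] read 'c'  n16⇒n7 (via fail)  → match P1@[22:22]
[23] read 'd'  n7⇒n1 (via fail)
[24] read 'b'  n1⇒n2
[25] read 'a'  n2⇒n16 (via fail)
[26] read 'b'  n16⇒n8 (via fail)
[27] read 'c'  n8⇒n9  → match P1@[27:27]
[28] read 'e'  n9⇒n10
[29] read 'a'  n10⇒n11  → match P2@[26:29]
[30] read 'a'  n11⇒n16 (via fail)
[31] read 'd'  n16⇒n17
[32] read 'd'  n17⇒n18  → match P4@[30:32]
[33] read 'b'  n18⇒n2 (via fail)
[34] read 'b'  n2⇒n8 (via fail)
[35] read 'c'  n8⇒n9  → match P1@[35:35]
[36] read 'e'  n9⇒n10
[37] read 'a'  n10⇒n11  → match P2@[34:37]
[38] read 'd'  n11⇒n14 (via fail)
[39] read 'b'  n14⇒n2 (via fail)
[40] read 'd'  n2⇒n3
[41] read 'a'  n3⇒n4

Matches: [[0,1],[4,3],[4,4],[10,0],[15,3],[15,4],[22,1],[27,1],[29,2],[32,4],[35,1],[37,2]]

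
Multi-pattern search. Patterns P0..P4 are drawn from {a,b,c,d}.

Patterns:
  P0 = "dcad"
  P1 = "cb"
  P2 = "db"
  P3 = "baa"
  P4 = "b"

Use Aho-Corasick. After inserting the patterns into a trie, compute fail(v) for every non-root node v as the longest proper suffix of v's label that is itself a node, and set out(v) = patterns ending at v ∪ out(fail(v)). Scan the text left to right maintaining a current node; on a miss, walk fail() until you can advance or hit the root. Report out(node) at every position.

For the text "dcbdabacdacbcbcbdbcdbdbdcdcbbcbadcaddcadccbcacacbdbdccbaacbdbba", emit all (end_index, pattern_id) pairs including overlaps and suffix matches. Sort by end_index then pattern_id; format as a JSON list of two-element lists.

Build automaton:
Trie (insert patterns):
  n0 'ε': b→8 c→5 d→1
  n1 'd': b→7 c→2
  n2 'dc': a→3
  n3 'dca': d→4
  n4 'dcad': ·  ←P0
  n5 'c': b→6
  n6 'cb': ·  ←P1
  n7 'db': ·  ←P2
  n8 'b': a→9  ←P4
  n9 'ba': a→10
  n10 'baa': ·  ←P3

Failure links (BFS by depth):
  n1('d'): parent n0 fail=0; on 'd' 0 → fail=0;  out ∅∪∅=∅
  n5('c'): parent n0 fail=0; on 'c' 0 → fail=0;  out ∅∪∅=∅
  n8('b'): parent n0 fail=0; on 'b' 0 → fail=0;  out {4}∪∅={4}
  n2('dc'): parent n1 fail=0; on 'c' 0 → fail=5;  out ∅∪∅=∅
  n6('cb'): parent n5 fail=0; on 'b' 0 → fail=8;  out {1}∪{4}={1,4}
  n7('db'): parent n1 fail=0; on 'b' 0 → fail=8;  out {2}∪{4}={2,4}
  n9('ba'): parent n8 fail=0; on 'a' 0 → fail=0;  out ∅∪∅=∅
  n3('dca'): parent n2 fail=5; on 'a' 5→0 → fail=0;  out ∅∪∅=∅
  n10('baa'): parent n9 fail=0; on 'a' 0 → fail=0;  out {3}∪∅={3}
  n4('dcad'): parent n3 fail=0; on 'd' 0 → fail=1;  out {0}∪∅={0}

Run:
pos 0 'd': at 1
pos 1 'c': at 2
pos 2 'b': at 6 (fail-walked)  ** P1@[1:2],P4@[2:2]
pos 3 'd': at 1 (fail-walked)
pos 4 'a': at 0 (fail-walked)
pos 5 'b': at 8  ** P4@[5:5]
pos 6 'a': at 9
pos 7 'c': at 5 (fail-walked)
pos 8 'd': at 1 (fail-walked)
pos 9 'a': at 0 (fail-walked)
pos 10 'c': at 5
pos 11 'b': at 6  ** P1@[10:11],P4@[11:11]
pos 12 'c': at 5 (fail-walked)
pos 13 'b': at 6  ** P1@[12:13],P4@[13:13]
pos 14 'c': at 5 (fail-walked)
pos 15 'b': at 6  ** P1@[14:15],P4@[15:15]
pos 16 'd': at 1 (fail-walked)
pos 17 'b': at 7  ** P2@[16:17],P4@[17:17]
pos 18 'c': at 5 (fail-walked)
pos 19 'd': at 1 (fail-walked)
pos 20 'b': at 7  ** P2@[19:20],P4@[20:20]
pos 21 'd': at 1 (fail-walked)
pos 22 'b': at 7  ** P2@[21:22],P4@[22:22]
pos 23 'd': at 1 (fail-walked)
pos 24 'c': at 2
pos 25 'd': at 1 (fail-walked)
pos 26 'c': at 2
pos 27 'b': at 6 (fail-walked)  ** P1@[26:27],P4@[27:27]
pos 28 'b': at 8 (fail-walked)  ** P4@[28:28]
pos 29 'c': at 5 (fail-walked)
pos 30 'b': at 6  ** P1@[29:30],P4@[30:30]
pos 31 'a': at 9 (fail-walked)
pos 32 'd': at 1 (fail-walked)
pos 33 'c': at 2
pos 34 'a': at 3
pos 35 'd': at 4  ** P0@[32:35]
pos 36 'd': at 1 (fail-walked)
pos 37 'c': at 2
pos 38 'a': at 3
pos 39 'd': at 4  ** P0@[36:39]
pos 40 'c': at 2 (fail-walked)
pos 41 'c': at 5 (fail-walked)
pos 42 'b': at 6  ** P1@[41:42],P4@[42:42]
pos 43 'c': at 5 (fail-walked)
pos 44 'a': at 0 (fail-walked)
pos 45 'c': at 5
pos 46 'a': at 0 (fail-walked)
pos 47 'c': at 5
pos 48 'b': at 6  ** P1@[47:48],P4@[48:48]
pos 49 'd': at 1 (fail-walked)
pos 50 'b': at 7  ** P2@[49:50],P4@[50:50]
pos 51 'd': at 1 (fail-walked)
pos 52 'c': at 2
pos 53 'c': at 5 (fail-walked)
pos 54 'b': at 6  ** P1@[53:54],P4@[54:54]
pos 55 'a': at 9 (fail-walked)
pos 56 'a': at 10  ** P3@[54:56]
pos 57 'c': at 5 (fail-walked)
pos 58 'b': at 6  ** P1@[57:58],P4@[58:58]
pos 59 'd': at 1 (fail-walked)
pos 60 'b': at 7  ** P2@[59:60],P4@[60:60]
pos 61 'b': at 8 (fail-walked)  ** P4@[61:61]
pos 62 'a': at 9

All matches (sorted): [[2,1],[2,4],[5,4],[11,1],[11,4],[13,1],[13,4],[15,1],[15,4],[17,2],[17,4],[20,2],[20,4],[22,2],[22,4],[27,1],[27,4],[28,4],[30,1],[30,4],[35,0],[39,0],[42,1],[42,4],[48,1],[48,4],[50,2],[50,4],[54,1],[54,4],[56,3],[58,1],[58,4],[60,2],[60,4],[61,4]]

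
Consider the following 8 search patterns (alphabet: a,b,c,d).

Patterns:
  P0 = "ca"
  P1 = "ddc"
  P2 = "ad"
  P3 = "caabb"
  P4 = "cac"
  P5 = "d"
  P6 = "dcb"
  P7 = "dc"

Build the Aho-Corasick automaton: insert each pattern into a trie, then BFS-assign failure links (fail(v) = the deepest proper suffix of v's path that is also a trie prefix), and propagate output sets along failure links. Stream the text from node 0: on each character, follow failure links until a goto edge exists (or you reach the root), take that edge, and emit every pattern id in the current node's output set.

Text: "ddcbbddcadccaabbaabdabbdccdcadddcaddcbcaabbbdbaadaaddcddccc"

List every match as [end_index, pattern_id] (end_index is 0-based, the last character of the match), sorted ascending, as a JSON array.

Build automaton:
Trie nodes:
  0='ε' goto a→6 c→1 d→3
  1='c' goto a→2
  2='ca' goto a→8 c→11  [P0 ends]
  3='d' goto c→12 d→4  [P5 ends]
  4='dd' goto c→5
  5='ddc' goto ·  [P1 ends]
  6='a' goto d→7
  7='ad' goto ·  [P2 ends]
  8='caa' goto b→9
  9='caab' goto b→10
  10='caabb' goto ·  [P3 ends]
  11='cac' goto ·  [P4 ends]
  12='dc' goto b→13  [P7 ends]
  13='dcb' goto ·  [P6 ends]

BFS fail/out derivation:
  fail(1) 'c': from fail(0)=0 chase 'c': 0 ⇒ 0;  out=∅∪out(0)=∅
  fail(3) 'd': from fail(0)=0 chase 'd': 0 ⇒ 0;  out={5}∪out(0)={5}
  fail(6) 'a': from fail(0)=0 chase 'a': 0 ⇒ 0;  out=∅∪out(0)=∅
  fail(2) 'ca': from fail(1)=0 chase 'a': 0 ⇒ 6;  out={0}∪out(6)={0}
  fail(4) 'dd': from fail(3)=0 chase 'd': 0 ⇒ 3;  out=∅∪out(3)={5}
  fail(7) 'ad': from fail(6)=0 chase 'd': 0 ⇒ 3;  out={2}∪out(3)={2,5}
  fail(12) 'dc': from fail(3)=0 chase 'c': 0 ⇒ 1;  out={7}∪out(1)={7}
  fail(5) 'ddc': from fail(4)=3 chase 'c': 3 ⇒ 12;  out={1}∪out(12)={1,7}
  fail(8) 'caa': from fail(2)=6 chase 'a': 6→0 ⇒ 6;  out=∅∪out(6)=∅
  fail(11) 'cac': from fail(2)=6 chase 'c': 6→0 ⇒ 1;  out={4}∪out(1)={4}
  fail(13) 'dcb': from fail(12)=1 chase 'b': 1→0 ⇒ 0;  out={6}∪out(0)={6}
  fail(9) 'caab': from fail(8)=6 chase 'b': 6→0 ⇒ 0;  out=∅∪out(0)=∅
  fail(10) 'caabb': from fail(9)=0 chase 'b': 0 ⇒ 0;  out={3}∪out(0)={3}

Run:
i=0 'd': node 0→3  emit P5@[0:0]
i=1 'd': node 3→4  emit P5@[1:1]
i=2 'c': node 4→5  emit P1@[0:2],P7@[1:2]
i=3 'b': node 5→13 (via fail)  emit P6@[1:3]
i=4 'b': node 13→0 (via fail)
i=5 'd': node 0→3  emit P5@[5:5]
i=6 'd': node 3→4  emit P5@[6:6]
i=7 'c': node 4→5  emit P1@[5:7],P7@[6:7]
i=8 'a': node 5→2 (via fail)  emit P0@[7:8]
i=9 'd': node 2→7 (via fail)  emit P2@[8:9],P5@[9:9]
i=10 'c': node 7→12 (via fail)  emit P7@[9:10]
i=11 'c': node 12→1 (via fail)
i=12 'a': node 1→2  emit P0@[11:12]
i=13 'a': node 2→8
i=14 'b': node 8→9
i=15 'b': node 9→10  emit P3@[11:15]
i=16 'a': node 10→6 (via fail)
i=17 'a': node 6→6 (via fail)
i=18 'b': node 6→0 (via fail)
i=19 'd': node 0→3  emit P5@[19:19]
i=20 'a': node 3→6 (via fail)
i=21 'b': node 6→0 (via fail)
i=22 'b': node 0→0
i=23 'd': node 0→3  emit P5@[23:23]
i=24 'c': node 3→12  emit P7@[23:24]
i=25 'c': node 12→1 (via fail)
i=26 'd': node 1→3 (via fail)  emit P5@[26:26]
i=27 'c': node 3→12  emit P7@[26:27]
i=28 'a': node 12→2 (via fail)  emit P0@[27:28]
i=29 'd': node 2→7 (via fail)  emit P2@[28:29],P5@[29:29]
i=30 'd': node 7→4 (via fail)  emit P5@[30:30]
i=31 'd': node 4→4 (via fail)  emit P5@[31:31]
i=32 'c': node 4→5  emit P1@[30:32],P7@[31:32]
i=33 'a': node 5→2 (via fail)  emit P0@[32:33]
i=34 'd': node 2→7 (via fail)  emit P2@[33:34],P5@[34:34]
i=35 'd': node 7→4 (via fail)  emit P5@[35:35]
i=36 'c': node 4→5  emit P1@[34:36],P7@[35:36]
i=37 'b': node 5→13 (via fail)  emit P6@[35:37]
i=38 'c': node 13→1 (via fail)
i=39 'a': node 1→2  emit P0@[38:39]
i=40 'a': node 2→8
i=41 'b': node 8→9
i=42 'b': node 9→10  emit P3@[38:42]
i=43 'b': node 10→0 (via fail)
i=44 'd': node 0→3  emit P5@[44:44]
i=45 'b': node 3→0 (via fail)
i=46 'a': node 0→6
i=47 'a': node 6→6 (via fail)
i=48 'd': node 6→7  emit P2@[47:48],P5@[48:48]
i=49 'a': node 7→6 (via fail)
i=50 'a': node 6→6 (via fail)
i=51 'd': node 6→7  emit P2@[50:51],P5@[51:51]
i=52 'd': node 7→4 (via fail)  emit P5@[52:52]
i=53 'c': node 4→5  emit P1@[51:53],P7@[52:53]
i=54 'd': node 5→3 (via fail)  emit P5@[54:54]
i=55 'd': node 3→4  emit P5@[55:55]
i=56 'c': node 4→5  emit P1@[54:56],P7@[55:56]
i=57 'c': node 5→1 (via fail)
i=58 'c': node 1→1 (via fail)

Result: [[0,5],[1,5],[2,1],[2,7],[3,6],[5,5],[6,5],[7,1],[7,7],[8,0],[9,2],[9,5],[10,7],[12,0],[15,3],[19,5],[23,5],[24,7],[26,5],[27,7],[28,0],[29,2],[29,5],[30,5],[31,5],[32,1],[32,7],[33,0],[34,2],[34,5],[35,5],[36,1],[36,7],[37,6],[39,0],[42,3],[44,5],[48,2],[48,5],[51,2],[51,5],[52,5],[53,1],[53,7],[54,5],[55,5],[56,1],[56,7]]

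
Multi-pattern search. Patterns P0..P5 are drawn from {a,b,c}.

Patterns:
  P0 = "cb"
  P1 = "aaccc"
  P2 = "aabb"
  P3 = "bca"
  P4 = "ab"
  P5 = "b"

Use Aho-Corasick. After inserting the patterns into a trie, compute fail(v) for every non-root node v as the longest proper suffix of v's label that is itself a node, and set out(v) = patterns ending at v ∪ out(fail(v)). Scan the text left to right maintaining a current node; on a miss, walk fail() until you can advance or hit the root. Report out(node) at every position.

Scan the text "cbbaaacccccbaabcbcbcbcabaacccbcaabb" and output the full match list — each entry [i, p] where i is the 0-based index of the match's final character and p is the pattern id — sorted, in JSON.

Construct AC machine:
Trie nodes:
  n0 'ε': a→3 b→10 c→1
  n1 'c': b→2
  n2 'cb': ·  [P0 ends]
  n3 'a': a→4 b→13
  n4 'aa': b→8 c→5
  n5 'aac': c→6
  n6 'aacc': c→7
  n7 'aaccc': ·  [P1 ends]
  n8 'aab': b→9
  n9 'aabb': ·  [P2 ends]
  n10 'b': c→11  [P5 ends]
  n11 'bc': a→12
  n12 'bca': ·  [P3 ends]
  n13 'ab': ·  [P4 ends]

BFS fail/out derivation:
  fail(1) 'c': from fail(0)=0 chase 'c': 0 ⇒ 0;  out=∅∪out(0)=∅
  fail(3) 'a': from fail(0)=0 chase 'a': 0 ⇒ 0;  out=∅∪out(0)=∅
  fail(10) 'b': from fail(0)=0 chase 'b': 0 ⇒ 0;  out={5}∪out(0)={5}
  fail(2) 'cb': from fail(1)=0 chase 'b': 0 ⇒ 10;  out={0}∪out(10)={0,5}
  fail(4) 'aa': from fail(3)=0 chase 'a': 0 ⇒ 3;  out=∅∪out(3)=∅
  fail(11) 'bc': from fail(10)=0 chase 'c': 0 ⇒ 1;  out=∅∪out(1)=∅
  fail(13) 'ab': from fail(3)=0 chase 'b': 0 ⇒ 10;  out={4}∪out(10)={4,5}
  fail(5) 'aac': from fail(4)=3 chase 'c': 3→0 ⇒ 1;  out=∅∪out(1)=∅
  fail(8) 'aab': from fail(4)=3 chase 'b': 3 ⇒ 13;  out=∅∪out(13)={4,5}
  fail(12) 'bca': from fail(11)=1 chase 'a': 1→0 ⇒ 3;  out={3}∪out(3)={3}
  fail(6) 'aacc': from fail(5)=1 chase 'c': 1→0 ⇒ 1;  out=∅∪out(1)=∅
  fail(9) 'aabb': from fail(8)=13 chase 'b': 13→10→0 ⇒ 10;  out={2}∪out(10)={2,5}
  fail(7) 'aaccc': from fail(6)=1 chase 'c': 1→0 ⇒ 1;  out={1}∪out(1)={1}

Run:
pos 0 'c': at 1
pos 1 'b': at 2  ** P0@[0:1],P5@[1:1]
pos 2 'b': at 10 (fail-walked)  ** P5@[2:2]
pos 3 'a': at 3 (fail-walked)
pos 4 'a': at 4
pos 5 'a': at 4 (fail-walked)
pos 6 'c': at 5
pos 7 'c': at 6
pos 8 'c': at 7  ** P1@[4:8]
pos 9 'c': at 1 (fail-walked)
pos 10 'c': at 1 (fail-walked)
pos 11 'b': at 2  ** P0@[10:11],P5@[11:11]
pos 12 'a': at 3 (fail-walked)
pos 13 'a': at 4
pos 14 'b': at 8  ** P4@[13:14],P5@[14:14]
pos 15 'c': at 11 (fail-walked)
pos 16 'b': at 2 (fail-walked)  ** P0@[15:16],P5@[16:16]
pos 17 'c': at 11 (fail-walked)
pos 18 'b': at 2 (fail-walked)  ** P0@[17:18],P5@[18:18]
pos 19 'c': at 11 (fail-walked)
pos 20 'b': at 2 (fail-walked)  ** P0@[19:20],P5@[20:20]
pos 21 'c': at 11 (fail-walked)
pos 22 'a': at 12  ** P3@[20:22]
pos 23 'b': at 13 (fail-walked)  ** P4@[22:23],P5@[23:23]
pos 24 'a': at 3 (fail-walked)
pos 25 'a': at 4
pos 26 'c': at 5
pos 27 'c': at 6
pos 28 'c': at 7  ** P1@[24:28]
pos 29 'b': at 2 (fail-walked)  ** P0@[28:29],P5@[29:29]
pos 30 'c': at 11 (fail-walked)
pos 31 'a': at 12  ** P3@[29:31]
pos 32 'a': at 4 (fail-walked)
pos 33 'b': at 8  ** P4@[32:33],P5@[33:33]
pos 34 'b': at 9  ** P2@[31:34],P5@[34:34]

Result: [[1,0],[1,5],[2,5],[8,1],[11,0],[11,5],[14,4],[14,5],[16,0],[16,5],[18,0],[18,5],[20,0],[20,5],[22,3],[23,4],[23,5],[28,1],[29,0],[29,5],[31,3],[33,4],[33,5],[34,2],[34,5]]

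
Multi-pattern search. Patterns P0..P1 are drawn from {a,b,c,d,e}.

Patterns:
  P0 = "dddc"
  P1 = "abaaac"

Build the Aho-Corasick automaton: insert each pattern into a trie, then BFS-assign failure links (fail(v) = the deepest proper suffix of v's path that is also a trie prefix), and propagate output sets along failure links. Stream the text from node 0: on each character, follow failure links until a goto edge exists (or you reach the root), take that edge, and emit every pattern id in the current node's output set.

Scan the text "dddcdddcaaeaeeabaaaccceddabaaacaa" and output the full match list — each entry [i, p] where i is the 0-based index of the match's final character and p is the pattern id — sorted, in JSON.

Build automaton:
Trie (insert patterns):
  0='ε' goto a→5 d→1
  1='d' goto d→2
  2='dd' goto d→3
  3='ddd' goto c→4
  4='dddc' goto ·  [P0 ends]
  5='a' goto b→6
  6='ab' goto a→7
  7='aba' goto a→8
  8='abaa' goto a→9
  9='abaaa' goto c→10
  10='abaaac' goto ·  [P1 ends]

BFS fail/out derivation:
  fail(1) 'd': from fail(0)=0 chase 'd': 0 ⇒ 0;  out=∅∪out(0)=∅
  fail(5) 'a': from fail(0)=0 chase 'a': 0 ⇒ 0;  out=∅∪out(0)=∅
  fail(2) 'dd': from fail(1)=0 chase 'd': 0 ⇒ 1;  out=∅∪out(1)=∅
  fail(6) 'ab': from fail(5)=0 chase 'b': 0 ⇒ 0;  out=∅∪out(0)=∅
  fail(3) 'ddd': from fail(2)=1 chase 'd': 1 ⇒ 2;  out=∅∪out(2)=∅
  fail(7) 'aba': from fail(6)=0 chase 'a': 0 ⇒ 5;  out=∅∪out(5)=∅
  fail(4) 'dddc': from fail(3)=2 chase 'c': 2→1→0 ⇒ 0;  out={0}∪out(0)={0}
  fail(8) 'abaa': from fail(7)=5 chase 'a': 5→0 ⇒ 5;  out=∅∪out(5)=∅
  fail(9) 'abaaa': from fail(8)=5 chase 'a': 5→0 ⇒ 5;  out=∅∪out(5)=∅
  fail(10) 'abaaac': from fail(9)=5 chase 'c': 5→0 ⇒ 0;  out={1}∪out(0)={1}

Text stream:
i=0 'd': node 0→1
i=1 'd': node 1→2
i=2 'd': node 2→3
i=3 'c': node 3→4  emit P0@[0:3]
i=4 'd': node 4→1 (fail-walked)
i=5 'd': node 1→2
i=6 'd': node 2→3
i=7 'c': node 3→4  emit P0@[4:7]
i=8 'a': node 4→5 (fail-walked)
i=9 'a': node 5→5 (fail-walked)
i=10 'e': node 5→0 (fail-walked)
i=11 'a': node 0→5
i=12 'e': node 5→0 (fail-walked)
i=13 'e': node 0→0
i=14 'a': node 0→5
i=15 'b': node 5→6
i=16 'a': node 6→7
i=17 'a': node 7→8
i=18 'a': node 8→9
i=19 'c': node 9→10  emit P1@[14:19]
i=20 'c': node 10→0 (fail-walked)
i=21 'c': node 0→0
i=22 'e': node 0→0
i=23 'd': node 0→1
i=24 'd': node 1→2
i=25 'a': node 2→5 (fail-walked)
i=26 'b': node 5→6
i=27 'a': node 6→7
i=28 'a': node 7→8
i=29 'a': node 8→9
i=30 'c': node 9→10  emit P1@[25:30]
i=31 'a': node 10→5 (fail-walked)
i=32 'a': node 5→5 (fail-walked)

Result: [[3,0],[7,0],[19,1],[30,1]]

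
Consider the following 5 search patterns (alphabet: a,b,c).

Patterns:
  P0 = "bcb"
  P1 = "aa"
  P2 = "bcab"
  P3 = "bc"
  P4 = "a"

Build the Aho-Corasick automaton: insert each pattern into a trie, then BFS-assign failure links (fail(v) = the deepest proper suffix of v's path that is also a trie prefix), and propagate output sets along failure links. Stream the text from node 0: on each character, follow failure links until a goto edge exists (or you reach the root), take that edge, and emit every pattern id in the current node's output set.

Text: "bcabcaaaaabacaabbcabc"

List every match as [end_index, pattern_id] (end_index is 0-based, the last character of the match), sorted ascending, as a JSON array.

Build:
Trie nodes:
  n0 'ε': a→4 b→1
  n1 'b': c→2
  n2 'bc': a→6 b→3  ←P3
  n3 'bcb': ·  ←P0
  n4 'a': a→5  ←P4
  n5 'aa': ·  ←P1
  n6 'bca': b→7
  n7 'bcab': ·  ←P2

BFS fail/out derivation:
  fail(1) 'b': from fail(0)=0 chase 'b': 0 ⇒ 0;  out=∅∪out(0)=∅
  fail(4) 'a': from fail(0)=0 chase 'a': 0 ⇒ 0;  out={4}∪out(0)={4}
  fail(2) 'bc': from fail(1)=0 chase 'c': 0 ⇒ 0;  out={3}∪out(0)={3}
  fail(5) 'aa': from fail(4)=0 chase 'a': 0 ⇒ 4;  out={1}∪out(4)={1,4}
  fail(3) 'bcb': from fail(2)=0 chase 'b': 0 ⇒ 1;  out={0}∪out(1)={0}
  fail(6) 'bca': from fail(2)=0 chase 'a': 0 ⇒ 4;  out=∅∪out(4)={4}
  fail(7) 'bcab': from fail(6)=4 chase 'b': 4→0 ⇒ 1;  out={2}∪out(1)={2}

Scan:
i=0 'b': node 0→1
i=1 'c': node 1→2  ** P3@[0:1]
i=2 'a': node 2→6  ** P4@[2:2]
i=3 'b': node 6→7  ** P2@[0:3]
i=4 'c': node 7→2 ·f  ** P3@[3:4]
i=5 'a': node 2→6  ** P4@[5:5]
i=6 'a': node 6→5 ·f  ** P1@[5:6],P4@[6:6]
i=7 'a': node 5→5 ·f  ** P1@[6:7],P4@[7:7]
i=8 'a': node 5→5 ·f  ** P1@[7:8],P4@[8:8]
i=9 'a': node 5→5 ·f  ** P1@[8:9],P4@[9:9]
i=10 'b': node 5→1 ·f
i=11 'a': node 1→4 ·f  ** P4@[11:11]
i=12 'c': node 4→0 ·f
i=13 'a': node 0→4  ** P4@[13:13]
i=14 'a': node 4→5  ** P1@[13:14],P4@[14:14]
i=15 'b': node 5→1 ·f
i=16 'b': node 1→1 ·f
i=17 'c': node 1→2  ** P3@[16:17]
i=18 'a': node 2→6  ** P4@[18:18]
i=19 'b': node 6→7  ** P2@[16:19]
i=20 'c': node 7→2 ·f  ** P3@[19:20]

Matches: [[1,3],[2,4],[3,2],[4,3],[5,4],[6,1],[6,4],[7,1],[7,4],[8,1],[8,4],[9,1],[9,4],[11,4],[13,4],[14,1],[14,4],[17,3],[18,4],[19,2],[20,3]]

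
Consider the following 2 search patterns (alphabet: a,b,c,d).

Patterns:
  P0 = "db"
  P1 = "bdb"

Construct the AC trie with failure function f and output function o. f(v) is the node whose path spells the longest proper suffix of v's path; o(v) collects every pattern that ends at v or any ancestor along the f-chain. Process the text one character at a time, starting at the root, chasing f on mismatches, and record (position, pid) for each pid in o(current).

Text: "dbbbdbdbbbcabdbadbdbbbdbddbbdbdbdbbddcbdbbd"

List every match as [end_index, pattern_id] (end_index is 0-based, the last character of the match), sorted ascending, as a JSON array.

Construct AC machine:
Trie (insert patterns):
  0='ε' goto b→3 d→1
  1='d' goto b→2
  2='db' goto ·  ←P0
  3='b' goto d→4
  4='bd' goto b→5
  5='bdb' goto ·  ←P1

Failure links (BFS by depth):
  n1('d'): parent n0 fail=0; on 'd' 0 → fail=0;  out ∅∪∅=∅
  n3('b'): parent n0 fail=0; on 'b' 0 → fail=0;  out ∅∪∅=∅
  n2('db'): parent n1 fail=0; on 'b' 0 → fail=3;  out {0}∪∅={0}
  n4('bd'): parent n3 fail=0; on 'd' 0 → fail=1;  out ∅∪∅=∅
  n5('bdb'): parent n4 fail=1; on 'b' 1 → fail=2;  out {1}∪{0}={0,1}

Run:
i=0 'd': node 0→1
i=1 'b': node 1→2  → match P0@[0:1]
i=2 'b': node 2→3 (fail-walked)
i=3 'b': node 3→3 (fail-walked)
i=4 'd': node 3→4
i=5 'b': node 4→5  → match P0@[4:5],P1@[3:5]
i=6 'd': node 5→4 (fail-walked)
i=7 'b': node 4→5  → match P0@[6:7],P1@[5:7]
i=8 'b': node 5→3 (fail-walked)
i=9 'b': node 3→3 (fail-walked)
i=10 'c': node 3→0 (fail-walked)
i=11 'a': node 0→0
i=12 'b': node 0→3
i=13 'd': node 3→4
i=14 'b': node 4→5  → match P0@[13:14],P1@[12:14]
i=15 'a': node 5→0 (fail-walked)
i=16 'd': node 0→1
i=17 'b': node 1→2  → match P0@[16:17]
i=18 'd': node 2→4 (fail-walked)
i=19 'b': node 4→5  → match P0@[18:19],P1@[17:19]
i=20 'b': node 5→3 (fail-walked)
i=21 'b': node 3→3 (fail-walked)
i=22 'd': node 3→4
i=23 'b': node 4→5  → match P0@[22:23],P1@[21:23]
i=24 'd': node 5→4 (fail-walked)
i=25 'd': node 4→1 (fail-walked)
i=26 'b': node 1→2  → match P0@[25:26]
i=27 'b': node 2→3 (fail-walked)
i=28 'd': node 3→4
i=29 'b': node 4→5  → match P0@[28:29],P1@[27:29]
i=30 'd': node 5→4 (fail-walked)
i=31 'b': node 4→5  → match P0@[30:31],P1@[29:31]
i=32 'd': node 5→4 (fail-walked)
i=33 'b': node 4→5  → match P0@[32:33],P1@[31:33]
i=34 'b': node 5→3 (fail-walked)
i=35 'd': node 3→4
i=36 'd': node 4→1 (fail-walked)
i=37 'c': node 1→0 (fail-walked)
i=38 'b': node 0→3
i=39 'd': node 3→4
i=40 'b': node 4→5  → match P0@[39:40],P1@[38:40]
i=41 'b': node 5→3 (fail-walked)
i=42 'd': node 3→4

Result: [[1,0],[5,0],[5,1],[7,0],[7,1],[14,0],[14,1],[17,0],[19,0],[19,1],[23,0],[23,1],[26,0],[29,0],[29,1],[31,0],[31,1],[33,0],[33,1],[40,0],[40,1]]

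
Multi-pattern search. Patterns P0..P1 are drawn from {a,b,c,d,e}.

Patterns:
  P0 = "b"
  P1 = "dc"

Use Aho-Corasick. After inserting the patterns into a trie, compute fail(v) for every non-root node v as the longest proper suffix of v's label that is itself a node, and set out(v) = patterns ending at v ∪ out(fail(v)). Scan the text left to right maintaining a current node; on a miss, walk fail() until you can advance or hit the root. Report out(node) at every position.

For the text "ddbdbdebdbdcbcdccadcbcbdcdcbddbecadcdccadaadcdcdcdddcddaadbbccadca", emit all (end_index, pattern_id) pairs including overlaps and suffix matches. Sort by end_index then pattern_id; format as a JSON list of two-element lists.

Build automaton:
Trie (insert patterns):
  n0 'ε': b→1 d→2
  n1 'b': ·  ←P0
  n2 'd': c→3
  n3 'dc': ·  ←P1

Failure links (BFS by depth):
  n1('b'): parent n0 fail=0; on 'b' 0 → fail=0;  out {0}∪∅={0}
  n2('d'): parent n0 fail=0; on 'd' 0 → fail=0;  out ∅∪∅=∅
  n3('dc'): parent n2 fail=0; on 'c' 0 → fail=0;  out {1}∪∅={1}

Run:
i=0 'd': node 0→2
i=1 'd': node 2→2 (fail-walked)
i=2 'b': node 2→1 (fail-walked)  emit P0@[2:2]
i=3 'd': node 1→2 (fail-walked)
i=4 'b': node 2→1 (fail-walked)  emit P0@[4:4]
i=5 'd': node 1→2 (fail-walked)
i=6 'e': node 2→0 (fail-walked)
i=7 'b': node 0→1  emit P0@[7:7]
i=8 'd': node 1→2 (fail-walked)
i=9 'b': node 2→1 (fail-walked)  emit P0@[9:9]
i=10 'd': node 1→2 (fail-walked)
i=11 'c': node 2→3  emit P1@[10:11]
i=12 'b': node 3→1 (fail-walked)  emit P0@[12:12]
i=13 'c': node 1→0 (fail-walked)
i=14 'd': node 0→2
i=15 'c': node 2→3  emit P1@[14:15]
i=16 'c': node 3→0 (fail-walked)
i=17 'a': node 0→0
i=18 'd': node 0→2
i=19 'c': node 2→3  emit P1@[18:19]
i=20 'b': node 3→1 (fail-walked)  emit P0@[20:20]
i=21 'c': node 1→0 (fail-walked)
i=22 'b': node 0→1  emit P0@[22:22]
i=23 'd': node 1→2 (fail-walked)
i=24 'c': node 2→3  emit P1@[23:24]
i=25 'd': node 3→2 (fail-walked)
i=26 'c': node 2→3  emit P1@[25:26]
i=27 'b': node 3→1 (fail-walked)  emit P0@[27:27]
i=28 'd': node 1→2 (fail-walked)
i=29 'd': node 2→2 (fail-walked)
i=30 'b': node 2→1 (fail-walked)  emit P0@[30:30]
i=31 'e': node 1→0 (fail-walked)
i=32 'c': node 0→0
i=33 'a': node 0→0
i=34 'd': node 0→2
i=35 'c': node 2→3  emit P1@[34:35]
i=36 'd': node 3→2 (fail-walked)
i=37 'c': node 2→3  emit P1@[36:37]
i=38 'c': node 3→0 (fail-walked)
i=39 'a': node 0→0
i=40 'd': node 0→2
i=41 'a': node 2→0 (fail-walked)
i=42 'a': node 0→0
i=43 'd': node 0→2
i=44 'c': node 2→3  emit P1@[43:44]
i=45 'd': node 3→2 (fail-walked)
i=46 'c': node 2→3  emit P1@[45:46]
i=47 'd': node 3→2 (fail-walked)
i=48 'c': node 2→3  emit P1@[47:48]
i=49 'd': node 3→2 (fail-walked)
i=50 'd': node 2→2 (fail-walked)
i=51 'd': node 2→2 (fail-walked)
i=52 'c': node 2→3  emit P1@[51:52]
i=53 'd': node 3→2 (fail-walked)
i=54 'd': node 2→2 (fail-walked)
i=55 'a': node 2→0 (fail-walked)
i=56 'a': node 0→0
i=57 'd': node 0→2
i=58 'b': node 2→1 (fail-walked)  emit P0@[58:58]
i=59 'b': node 1→1 (fail-walked)  emit P0@[59:59]
i=60 'c': node 1→0 (fail-walked)
i=61 'c': node 0→0
i=62 'a': node 0→0
i=63 'd': node 0→2
i=64 'c': node 2→3  emit P1@[63:64]
i=65 'a': node 3→0 (fail-walked)

All matches (sorted): [[2,0],[4,0],[7,0],[9,0],[11,1],[12,0],[15,1],[19,1],[20,0],[22,0],[24,1],[26,1],[27,0],[30,0],[35,1],[37,1],[44,1],[46,1],[48,1],[52,1],[58,0],[59,0],[64,1]]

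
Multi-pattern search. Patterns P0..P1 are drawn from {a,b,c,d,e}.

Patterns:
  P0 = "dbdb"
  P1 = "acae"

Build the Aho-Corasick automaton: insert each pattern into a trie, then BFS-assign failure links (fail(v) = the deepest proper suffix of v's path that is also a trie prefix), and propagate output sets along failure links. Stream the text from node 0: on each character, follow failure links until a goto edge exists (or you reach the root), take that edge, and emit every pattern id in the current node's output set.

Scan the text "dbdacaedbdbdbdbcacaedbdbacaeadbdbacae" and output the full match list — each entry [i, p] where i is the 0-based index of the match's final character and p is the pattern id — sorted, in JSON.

Build automaton:
Trie nodes:
  0='ε' goto a→5 d→1
  1='d' goto b→2
  2='db' goto d→3
  3='dbd' goto b→4
  4='dbdb' goto ·  [P0 ends]
  5='a' goto c→6
  6='ac' goto a→7
  7='aca' goto e→8
  8='acae' goto ·  [P1 ends]

Failure links (BFS by depth):
  n1('d'): parent n0 fail=0; on 'd' 0 → fail=0;  out ∅∪∅=∅
  n5('a'): parent n0 fail=0; on 'a' 0 → fail=0;  out ∅∪∅=∅
  n2('db'): parent n1 fail=0; on 'b' 0 → fail=0;  out ∅∪∅=∅
  n6('ac'): parent n5 fail=0; on 'c' 0 → fail=0;  out ∅∪∅=∅
  n3('dbd'): parent n2 fail=0; on 'd' 0 → fail=1;  out ∅∪∅=∅
  n7('aca'): parent n6 fail=0; on 'a' 0 → fail=5;  out ∅∪∅=∅
  n4('dbdb'): parent n3 fail=1; on 'b' 1 → fail=2;  out {0}∪∅={0}
  n8('acae'): parent n7 fail=5; on 'e' 5→0 → fail=0;  out {1}∪∅={1}

Run:
i=0 'd': node 0→1
i=1 'b': node 1→2
i=2 'd': node 2→3
i=3 'a': node 3→5 (fail-walked)
i=4 'c': node 5→6
i=5 'a': node 6→7
i=6 'e': node 7→8  ** P1@[3:6]
i=7 'd': node 8→1 (fail-walked)
i=8 'b': node 1→2
i=9 'd': node 2→3
i=10 'b': node 3→4  ** P0@[7:10]
i=11 'd': node 4→3 (fail-walked)
i=12 'b': node 3→4  ** P0@[9:12]
i=13 'd': node 4→3 (fail-walked)
i=14 'b': node 3→4  ** P0@[11:14]
i=15 'c': node 4→0 (fail-walked)
i=16 'a': node 0→5
i=17 'c': node 5→6
i=18 'a': node 6→7
i=19 'e': node 7→8  ** P1@[16:19]
i=20 'd': node 8→1 (fail-walked)
i=21 'b': node 1→2
i=22 'd': node 2→3
i=23 'b': node 3→4  ** P0@[20:23]
i=24 'a': node 4→5 (fail-walked)
i=25 'c': node 5→6
i=26 'a': node 6→7
i=27 'e': node 7→8  ** P1@[24:27]
i=28 'a': node 8→5 (fail-walked)
i=29 'd': node 5→1 (fail-walked)
i=30 'b': node 1→2
i=31 'd': node 2→3
i=32 'b': node 3→4  ** P0@[29:32]
i=33 'a': node 4→5 (fail-walked)
i=34 'c': node 5→6
i=35 'a': node 6→7
i=36 'e': node 7→8  ** P1@[33:36]

Result: [[6,1],[10,0],[12,0],[14,0],[19,1],[23,0],[27,1],[32,0],[36,1]]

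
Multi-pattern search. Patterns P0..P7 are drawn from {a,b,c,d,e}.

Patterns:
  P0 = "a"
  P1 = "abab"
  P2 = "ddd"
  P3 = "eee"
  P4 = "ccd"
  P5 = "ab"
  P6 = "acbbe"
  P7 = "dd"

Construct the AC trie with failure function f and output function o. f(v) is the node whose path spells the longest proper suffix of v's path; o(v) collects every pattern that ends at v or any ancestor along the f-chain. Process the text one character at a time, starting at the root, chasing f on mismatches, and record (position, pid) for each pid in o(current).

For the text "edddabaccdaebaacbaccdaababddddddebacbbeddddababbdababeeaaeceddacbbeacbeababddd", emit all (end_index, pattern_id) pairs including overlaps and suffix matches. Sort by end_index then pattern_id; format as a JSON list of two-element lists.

Build automaton:
Trie (insert patterns):
  0='ε' goto a→1 c→11 d→5 e→8
  1='a' goto b→2 c→14  [P0 ends]
  2='ab' goto a→3  [P5 ends]
  3='aba' goto b→4
  4='abab' goto ·  [P1 ends]
  5='d' goto d→6
  6='dd' goto d→7  [P7 ends]
  7='ddd' goto ·  [P2 ends]
  8='e' goto e→9
  9='ee' goto e→10
  10='eee' goto ·  [P3 ends]
  11='c' goto c→12
  12='cc' goto d→13
  13='ccd' goto ·  [P4 ends]
  14='ac' goto b→15
  15='acb' goto b→16
  16='acbb' goto e→17
  17='acbbe' goto ·  [P6 ends]

BFS fail/out derivation:
  n1('a'): parent n0 fail=0; on 'a' 0 → fail=0;  out {0}∪∅={0}
  n5('d'): parent n0 fail=0; on 'd' 0 → fail=0;  out ∅∪∅=∅
  n8('e'): parent n0 fail=0; on 'e' 0 → fail=0;  out ∅∪∅=∅
  n11('c'): parent n0 fail=0; on 'c' 0 → fail=0;  out ∅∪∅=∅
  n2('ab'): parent n1 fail=0; on 'b' 0 → fail=0;  out {5}∪∅={5}
  n6('dd'): parent n5 fail=0; on 'd' 0 → fail=5;  out {7}∪∅={7}
  n9('ee'): parent n8 fail=0; on 'e' 0 → fail=8;  out ∅∪∅=∅
  n12('cc'): parent n11 fail=0; on 'c' 0 → fail=11;  out ∅∪∅=∅
  n14('ac'): parent n1 fail=0; on 'c' 0 → fail=11;  out ∅∪∅=∅
  n3('aba'): parent n2 fail=0; on 'a' 0 → fail=1;  out ∅∪{0}={0}
  n7('ddd'): parent n6 fail=5; on 'd' 5 → fail=6;  out {2}∪{7}={2,7}
  n10('eee'): parent n9 fail=8; on 'e' 8 → fail=9;  out {3}∪∅={3}
  n13('ccd'): parent n12 fail=11; on 'd' 11→0 → fail=5;  out {4}∪∅={4}
  n15('acb'): parent n14 fail=11; on 'b' 11→0 → fail=0;  out ∅∪∅=∅
  n4('abab'): parent n3 fail=1; on 'b' 1 → fail=2;  out {1}∪{5}={1,5}
  n16('acbb'): parent n15 fail=0; on 'b' 0 → fail=0;  out ∅∪∅=∅
  n17('acbbe'): parent n16 fail=0; on 'e' 0 → fail=8;  out {6}∪∅={6}

Run:
i=0 'e': node 0→8
i=1 'd': node 8→5 (via fail)
i=2 'd': node 5→6  emit P7@[1:2]
i=3 'd': node 6→7  emit P2@[1:3],P7@[2:3]
i=4 'a': node 7→1 (via fail)  emit P0@[4:4]
i=5 'b': node 1→2  emit P5@[4:5]
i=6 'a': node 2→3  emit P0@[6:6]
i=7 'c': node 3→14 (via fail)
i=8 'c': node 14→12 (via fail)
i=9 'd': node 12→13  emit P4@[7:9]
i=10 'a': node 13→1 (via fail)  emit P0@[10:10]
i=11 'e': node 1→8 (via fail)
i=12 'b': node 8→0 (via fail)
i=13 'a': node 0→1  emit P0@[13:13]
i=14 'a': node 1→1 (via fail)  emit P0@[14:14]
i=15 'c': node 1→14
i=16 'b': node 14→15
i=17 'a': node 15→1 (via fail)  emit P0@[17:17]
i=18 'c': node 1→14
i=19 'c': node 14→12 (via fail)
i=20 'd': node 12→13  emit P4@[18:20]
i=21 'a': node 13→1 (via fail)  emit P0@[21:21]
i=22 'a': node 1→1 (via fail)  emit P0@[22:22]
i=23 'b': node 1→2  emit P5@[22:23]
i=24 'a': node 2→3  emit P0@[24:24]
i=25 'b': node 3→4  emit P1@[22:25],P5@[24:25]
i=26 'd': node 4→5 (via fail)
i=27 'd': node 5→6  emit P7@[26:27]
i=28 'd': node 6→7  emit P2@[26:28],P7@[27:28]
i=29 'd': node 7→7 (via fail)  emit P2@[27:29],P7@[28:29]
i=30 'd': node 7→7 (via fail)  emit P2@[28:30],P7@[29:30]
i=31 'd': node 7→7 (via fail)  emit P2@[29:31],P7@[30:31]
i=32 'e': node 7→8 (via fail)
i=33 'b': node 8→0 (via fail)
i=34 'a': node 0→1  emit P0@[34:34]
i=35 'c': node 1→14
i=36 'b': node 14→15
i=37 'b': node 15→16
i=38 'e': node 16→17  emit P6@[34:38]
i=39 'd': node 17→5 (via fail)
i=40 'd': node 5→6  emit P7@[39:40]
i=41 'd': node 6→7  emit P2@[39:41],P7@[40:41]
i=42 'd': node 7→7 (via fail)  emit P2@[40:42],P7@[41:42]
i=43 'a': node 7→1 (via fail)  emit P0@[43:43]
i=44 'b': node 1→2  emit P5@[43:44]
i=45 'a': node 2→3  emit P0@[45:45]
i=46 'b': node 3→4  emit P1@[43:46],P5@[45:46]
i=47 'b': node 4→0 (via fail)
i=48 'd': node 0→5
i=49 'a': node 5→1 (via fail)  emit P0@[49:49]
i=50 'b': node 1→2  emit P5@[49:50]
i=51 'a': node 2→3  emit P0@[51:51]
i=52 'b': node 3→4  emit P1@[49:52],P5@[51:52]
i=53 'e': node 4→8 (via fail)
i=54 'e': node 8→9
i=55 'a': node 9→1 (via fail)  emit P0@[55:55]
i=56 'a': node 1→1 (via fail)  emit P0@[56:56]
i=57 'e': node 1→8 (via fail)
i=58 'c': node 8→11 (via fail)
i=59 'e': node 11→8 (via fail)
i=60 'd': node 8→5 (via fail)
i=61 'd': node 5→6  emit P7@[60:61]
i=62 'a': node 6→1 (via fail)  emit P0@[62:62]
i=63 'c': node 1→14
i=64 'b': node 14→15
i=65 'b': node 15→16
i=66 'e': node 16→17  emit P6@[62:66]
i=67 'a': node 17→1 (via fail)  emit P0@[67:67]
i=68 'c': node 1→14
i=69 'b': node 14→15
i=70 'e': node 15→8 (via fail)
i=71 'a': node 8→1 (via fail)  emit P0@[71:71]
i=72 'b': node 1→2  emit P5@[71:72]
i=73 'a': node 2→3  emit P0@[73:73]
i=74 'b': node 3→4  emit P1@[71:74],P5@[73:74]
i=75 'd': node 4→5 (via fail)
i=76 'd': node 5→6  emit P7@[75:76]
i=77 'd': node 6→7  emit P2@[75:77],P7@[76:77]

Matches: [[2,7],[3,2],[3,7],[4,0],[5,5],[6,0],[9,4],[10,0],[13,0],[14,0],[17,0],[20,4],[21,0],[22,0],[23,5],[24,0],[25,1],[25,5],[27,7],[28,2],[28,7],[29,2],[29,7],[30,2],[30,7],[31,2],[31,7],[34,0],[38,6],[40,7],[41,2],[41,7],[42,2],[42,7],[43,0],[44,5],[45,0],[46,1],[46,5],[49,0],[50,5],[51,0],[52,1],[52,5],[55,0],[56,0],[61,7],[62,0],[66,6],[67,0],[71,0],[72,5],[73,0],[74,1],[74,5],[76,7],[77,2],[77,7]]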